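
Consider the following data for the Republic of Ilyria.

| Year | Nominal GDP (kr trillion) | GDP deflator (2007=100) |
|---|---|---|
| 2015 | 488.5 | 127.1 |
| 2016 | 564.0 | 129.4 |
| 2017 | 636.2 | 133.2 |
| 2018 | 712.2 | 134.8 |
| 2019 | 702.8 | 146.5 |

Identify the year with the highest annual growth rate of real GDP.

2016

2016: real = 564.0/1.294 = 435.86; growth vs 2015 (384.34) = 13.40%.
2017: real = 636.2/1.332 = 477.63; growth vs 2016 (435.86) = 9.58%.
2018: real = 712.2/1.348 = 528.34; growth vs 2017 (477.63) = 10.62%.
2019: real = 702.8/1.465 = 479.73; growth vs 2018 (528.34) = -9.20%.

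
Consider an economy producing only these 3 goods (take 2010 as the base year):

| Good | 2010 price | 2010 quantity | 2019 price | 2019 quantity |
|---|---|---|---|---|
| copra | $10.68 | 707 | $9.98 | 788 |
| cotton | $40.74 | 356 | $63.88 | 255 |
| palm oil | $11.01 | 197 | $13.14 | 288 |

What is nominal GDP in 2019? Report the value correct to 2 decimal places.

$27937.96

Nominal GDP 2019 = Σ (p_2019 × q_2019) = 9.98·788 + 63.88·255 + 13.14·288 = 27937.96.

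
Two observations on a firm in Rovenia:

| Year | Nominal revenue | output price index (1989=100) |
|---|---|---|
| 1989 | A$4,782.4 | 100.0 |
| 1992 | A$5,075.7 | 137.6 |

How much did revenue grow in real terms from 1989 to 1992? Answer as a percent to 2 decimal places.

-22.87%

Deflate each year: 1989 → 4782.4/1.000 = 4782.40; 1992 → 5075.7/1.376 = 3688.74.
So real revenue changed by 3688.74/4782.40 − 1 = -0.2287, i.e. -22.87%.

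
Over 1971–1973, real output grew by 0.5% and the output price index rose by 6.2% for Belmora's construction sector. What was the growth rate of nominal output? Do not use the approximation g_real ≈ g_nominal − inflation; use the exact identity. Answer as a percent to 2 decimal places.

(1 + g_nom) = (1 + g_real)(1 + π) = 1.0050 × 1.0620 = 1.06731.

6.73%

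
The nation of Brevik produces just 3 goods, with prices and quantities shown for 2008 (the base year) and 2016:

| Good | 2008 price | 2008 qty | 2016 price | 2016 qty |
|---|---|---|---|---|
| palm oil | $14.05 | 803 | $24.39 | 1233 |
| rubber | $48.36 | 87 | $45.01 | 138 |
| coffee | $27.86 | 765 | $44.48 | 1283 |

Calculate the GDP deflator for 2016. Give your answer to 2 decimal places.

Nominal GDP 2016 = 24.39·1233 + 45.01·138 + 44.48·1283 = 93352.09.
Real GDP 2016 (at 2008 prices) = 14.05·1233 + 48.36·138 + 27.86·1283 = 59741.71.
Deflator = Nominal/Real × 100 = 93352.09/59741.71 × 100 = 156.259.

156.26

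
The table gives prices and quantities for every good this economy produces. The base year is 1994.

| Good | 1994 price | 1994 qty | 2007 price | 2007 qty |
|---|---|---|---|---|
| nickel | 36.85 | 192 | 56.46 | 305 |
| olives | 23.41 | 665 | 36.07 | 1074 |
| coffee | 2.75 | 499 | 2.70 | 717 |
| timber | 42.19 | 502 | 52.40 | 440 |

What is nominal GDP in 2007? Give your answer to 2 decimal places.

80951.38

Nominal GDP 2007 = Σ (p_2007 × q_2007) = 56.46·305 + 36.07·1074 + 2.70·717 + 52.40·440 = 80951.38.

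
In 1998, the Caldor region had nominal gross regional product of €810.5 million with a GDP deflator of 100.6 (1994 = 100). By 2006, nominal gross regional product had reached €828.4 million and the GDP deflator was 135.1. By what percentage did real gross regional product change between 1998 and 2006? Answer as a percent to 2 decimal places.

Real gross regional product 1998 = 810.5 / 1.006 = 805.67.
Real gross regional product 2006 = 828.4 / 1.351 = 613.18.
Real growth = 613.18 / 805.67 − 1 = -0.2389.

-23.89%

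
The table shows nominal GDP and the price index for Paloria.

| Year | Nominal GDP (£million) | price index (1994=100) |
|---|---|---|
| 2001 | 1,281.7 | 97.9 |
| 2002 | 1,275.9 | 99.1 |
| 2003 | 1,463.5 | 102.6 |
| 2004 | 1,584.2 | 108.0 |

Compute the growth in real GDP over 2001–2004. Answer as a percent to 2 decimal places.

12.04%

Real GDP 2001 = 1281.7/0.979 = 1309.19.
Real GDP 2004 = 1584.2/1.080 = 1466.85.
Change = 1466.85/1309.19 − 1 = 0.1204.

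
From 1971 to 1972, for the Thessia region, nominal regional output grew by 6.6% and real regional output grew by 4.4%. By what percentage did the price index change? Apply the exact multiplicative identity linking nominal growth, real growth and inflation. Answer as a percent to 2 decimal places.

2.11%

(1 + g_nom) = (1 + g_real)(1 + π), so π = 1.0660 / 1.0440 − 1 = 0.02107.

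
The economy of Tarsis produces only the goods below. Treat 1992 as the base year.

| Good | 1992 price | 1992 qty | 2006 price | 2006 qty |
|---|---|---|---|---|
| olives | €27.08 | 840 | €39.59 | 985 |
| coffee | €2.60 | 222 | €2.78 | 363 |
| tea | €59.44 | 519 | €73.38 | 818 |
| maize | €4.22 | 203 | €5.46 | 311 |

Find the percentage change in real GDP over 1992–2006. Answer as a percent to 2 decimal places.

Real GDP 1992 = Nominal GDP 1992 = 27.08·840 + 2.60·222 + 59.44·519 + 4.22·203 = 55030.42.
Real GDP 2006 (at 1992 prices) = 27.08·985 + 2.60·363 + 59.44·818 + 4.22·311 = 77551.94.
Real growth = 77551.94/55030.42 − 1 = 0.4093.

40.93%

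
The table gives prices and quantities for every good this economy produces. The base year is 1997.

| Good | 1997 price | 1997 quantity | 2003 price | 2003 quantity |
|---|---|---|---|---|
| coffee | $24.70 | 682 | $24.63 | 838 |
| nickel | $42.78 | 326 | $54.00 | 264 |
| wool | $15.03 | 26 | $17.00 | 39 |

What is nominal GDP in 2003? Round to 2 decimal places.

Nominal GDP 2003 = Σ (p_2003 × q_2003) = 24.63·838 + 54.00·264 + 17.00·39 = 35558.94.

$35558.94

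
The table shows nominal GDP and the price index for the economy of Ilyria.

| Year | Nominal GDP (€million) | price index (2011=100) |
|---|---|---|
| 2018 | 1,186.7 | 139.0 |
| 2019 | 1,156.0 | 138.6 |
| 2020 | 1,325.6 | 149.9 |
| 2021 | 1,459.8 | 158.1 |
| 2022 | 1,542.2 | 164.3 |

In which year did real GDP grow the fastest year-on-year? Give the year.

2020

2019: real = 1156.0/1.386 = 834.05; growth vs 2018 (853.74) = -2.31%.
2020: real = 1325.6/1.499 = 884.32; growth vs 2019 (834.05) = 6.03%.
2021: real = 1459.8/1.581 = 923.34; growth vs 2020 (884.32) = 4.41%.
2022: real = 1542.2/1.643 = 938.65; growth vs 2021 (923.34) = 1.66%.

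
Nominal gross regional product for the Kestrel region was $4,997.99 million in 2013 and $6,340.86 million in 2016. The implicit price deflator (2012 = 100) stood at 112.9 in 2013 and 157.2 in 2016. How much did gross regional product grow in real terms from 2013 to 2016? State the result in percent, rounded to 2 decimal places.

-8.88%

Deflate each year: 2013 → 4997.99/1.129 = 4426.92; 2016 → 6340.86/1.572 = 4033.63.
So real gross regional product changed by 4033.63/4426.92 − 1 = -0.0888, i.e. -8.88%.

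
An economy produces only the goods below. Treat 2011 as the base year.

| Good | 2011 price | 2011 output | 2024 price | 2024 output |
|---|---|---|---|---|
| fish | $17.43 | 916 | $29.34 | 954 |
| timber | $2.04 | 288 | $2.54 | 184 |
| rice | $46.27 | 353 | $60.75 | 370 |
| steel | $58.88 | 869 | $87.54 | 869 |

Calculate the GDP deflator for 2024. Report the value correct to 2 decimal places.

148.91

Nominal GDP 2024 = 29.34·954 + 2.54·184 + 60.75·370 + 87.54·869 = 127007.48.
Real GDP 2024 (at 2011 prices) = 17.43·954 + 2.04·184 + 46.27·370 + 58.88·869 = 85290.20.
Deflator = Nominal/Real × 100 = 127007.48/85290.20 × 100 = 148.912.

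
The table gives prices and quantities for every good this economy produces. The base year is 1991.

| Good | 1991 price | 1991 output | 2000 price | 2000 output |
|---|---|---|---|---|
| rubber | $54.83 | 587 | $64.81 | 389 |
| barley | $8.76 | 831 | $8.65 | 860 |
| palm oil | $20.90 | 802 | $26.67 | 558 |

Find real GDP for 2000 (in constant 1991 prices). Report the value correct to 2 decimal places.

Real GDP 2000 = Σ (p_1991 × q_2000) = 54.83·389 + 8.76·860 + 20.90·558 = 40524.67.

$40524.67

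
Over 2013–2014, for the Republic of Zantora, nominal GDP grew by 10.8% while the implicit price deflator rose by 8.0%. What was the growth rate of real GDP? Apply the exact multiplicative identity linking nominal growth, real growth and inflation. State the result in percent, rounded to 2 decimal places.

2.59%

(1 + g_nom) = (1 + g_real)(1 + π), so g_real = 1.1080 / 1.0800 − 1 = 0.02593.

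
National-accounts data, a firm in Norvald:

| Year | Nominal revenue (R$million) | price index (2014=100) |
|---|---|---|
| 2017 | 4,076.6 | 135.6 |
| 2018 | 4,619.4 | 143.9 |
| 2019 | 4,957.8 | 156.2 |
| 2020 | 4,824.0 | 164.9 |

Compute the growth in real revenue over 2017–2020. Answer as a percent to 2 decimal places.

Real revenue 2017 = 4076.6/1.356 = 3006.34.
Real revenue 2020 = 4824.0/1.649 = 2925.41.
Change = 2925.41/3006.34 − 1 = -0.0269.

-2.69%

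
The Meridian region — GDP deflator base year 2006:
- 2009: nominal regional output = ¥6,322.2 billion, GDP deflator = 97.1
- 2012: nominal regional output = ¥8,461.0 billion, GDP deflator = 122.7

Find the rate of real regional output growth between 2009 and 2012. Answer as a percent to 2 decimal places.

5.91%

Real regional output 2009 = 6322.2 / 0.971 = 6511.02.
Real regional output 2012 = 8461.0 / 1.227 = 6895.68.
Real growth = 6895.68 / 6511.02 − 1 = 0.0591.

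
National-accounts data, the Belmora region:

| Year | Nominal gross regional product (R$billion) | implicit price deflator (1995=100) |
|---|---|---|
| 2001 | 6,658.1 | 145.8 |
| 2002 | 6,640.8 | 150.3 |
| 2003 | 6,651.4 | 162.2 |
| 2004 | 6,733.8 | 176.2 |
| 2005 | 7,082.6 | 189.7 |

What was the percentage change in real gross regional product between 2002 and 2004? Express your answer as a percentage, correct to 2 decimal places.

Real gross regional product 2002 = 6640.8/1.503 = 4418.36.
Real gross regional product 2004 = 6733.8/1.762 = 3821.68.
Change = 3821.68/4418.36 − 1 = -0.1350.

-13.50%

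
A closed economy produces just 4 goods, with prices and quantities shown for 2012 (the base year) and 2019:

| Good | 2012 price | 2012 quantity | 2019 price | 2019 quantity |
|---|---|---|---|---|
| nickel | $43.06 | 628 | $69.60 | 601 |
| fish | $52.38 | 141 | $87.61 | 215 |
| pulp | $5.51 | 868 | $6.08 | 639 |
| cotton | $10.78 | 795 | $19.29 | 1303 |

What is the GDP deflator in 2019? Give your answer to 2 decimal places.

163.94

Nominal GDP 2019 = 69.60·601 + 87.61·215 + 6.08·639 + 19.29·1303 = 89685.74.
Real GDP 2019 (at 2012 prices) = 43.06·601 + 52.38·215 + 5.51·639 + 10.78·1303 = 54707.99.
Deflator = Nominal/Real × 100 = 89685.74/54707.99 × 100 = 163.935.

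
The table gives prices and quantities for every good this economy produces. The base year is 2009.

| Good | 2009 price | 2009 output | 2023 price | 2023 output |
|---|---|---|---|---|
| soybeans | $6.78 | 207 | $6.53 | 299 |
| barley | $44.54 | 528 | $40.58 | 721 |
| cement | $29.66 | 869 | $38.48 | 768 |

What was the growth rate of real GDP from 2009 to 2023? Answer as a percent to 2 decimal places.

12.28%

Real GDP 2009 = Nominal GDP 2009 = 6.78·207 + 44.54·528 + 29.66·869 = 50695.12.
Real GDP 2023 (at 2009 prices) = 6.78·299 + 44.54·721 + 29.66·768 = 56919.44.
Real growth = 56919.44/50695.12 − 1 = 0.1228.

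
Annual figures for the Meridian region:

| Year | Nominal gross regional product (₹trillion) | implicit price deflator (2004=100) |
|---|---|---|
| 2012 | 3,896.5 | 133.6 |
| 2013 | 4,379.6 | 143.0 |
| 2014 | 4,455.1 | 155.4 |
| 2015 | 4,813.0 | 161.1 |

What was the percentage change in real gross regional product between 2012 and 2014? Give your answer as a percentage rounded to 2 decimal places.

-1.70%

Real gross regional product 2012 = 3896.5/1.336 = 2916.54.
Real gross regional product 2014 = 4455.1/1.554 = 2866.86.
Change = 2866.86/2916.54 − 1 = -0.0170.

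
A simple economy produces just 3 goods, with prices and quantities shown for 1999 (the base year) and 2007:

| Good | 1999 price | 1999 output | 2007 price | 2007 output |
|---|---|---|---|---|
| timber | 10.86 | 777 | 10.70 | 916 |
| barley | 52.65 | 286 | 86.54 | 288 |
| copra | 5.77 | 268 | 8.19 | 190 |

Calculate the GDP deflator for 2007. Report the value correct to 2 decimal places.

138.44

Nominal GDP 2007 = 10.70·916 + 86.54·288 + 8.19·190 = 36280.82.
Real GDP 2007 (at 1999 prices) = 10.86·916 + 52.65·288 + 5.77·190 = 26207.26.
Deflator = Nominal/Real × 100 = 36280.82/26207.26 × 100 = 138.438.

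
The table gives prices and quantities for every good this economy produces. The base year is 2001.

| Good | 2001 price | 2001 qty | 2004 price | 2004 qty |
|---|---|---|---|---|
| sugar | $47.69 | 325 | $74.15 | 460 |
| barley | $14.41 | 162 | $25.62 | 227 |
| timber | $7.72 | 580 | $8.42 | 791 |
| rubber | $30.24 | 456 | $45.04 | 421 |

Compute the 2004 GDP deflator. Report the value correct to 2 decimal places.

148.81

Nominal GDP 2004 = 74.15·460 + 25.62·227 + 8.42·791 + 45.04·421 = 65546.80.
Real GDP 2004 (at 2001 prices) = 47.69·460 + 14.41·227 + 7.72·791 + 30.24·421 = 44046.03.
Deflator = Nominal/Real × 100 = 65546.80/44046.03 × 100 = 148.814.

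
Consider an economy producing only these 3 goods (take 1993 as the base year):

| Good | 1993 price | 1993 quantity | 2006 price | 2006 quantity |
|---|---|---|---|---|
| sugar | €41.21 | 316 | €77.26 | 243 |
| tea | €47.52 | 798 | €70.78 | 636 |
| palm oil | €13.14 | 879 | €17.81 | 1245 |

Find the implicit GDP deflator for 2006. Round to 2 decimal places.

151.89

Nominal GDP 2006 = 77.26·243 + 70.78·636 + 17.81·1245 = 85963.71.
Real GDP 2006 (at 1993 prices) = 41.21·243 + 47.52·636 + 13.14·1245 = 56596.05.
Deflator = Nominal/Real × 100 = 85963.71/56596.05 × 100 = 151.890.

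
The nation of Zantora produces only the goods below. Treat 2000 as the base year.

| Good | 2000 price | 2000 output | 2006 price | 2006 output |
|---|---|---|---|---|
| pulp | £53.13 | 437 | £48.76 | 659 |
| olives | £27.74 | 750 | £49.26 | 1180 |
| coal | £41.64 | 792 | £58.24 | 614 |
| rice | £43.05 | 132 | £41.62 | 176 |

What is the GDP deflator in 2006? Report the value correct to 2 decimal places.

Nominal GDP 2006 = 48.76·659 + 49.26·1180 + 58.24·614 + 41.62·176 = 133344.12.
Real GDP 2006 (at 2000 prices) = 53.13·659 + 27.74·1180 + 41.64·614 + 43.05·176 = 100889.63.
Deflator = Nominal/Real × 100 = 133344.12/100889.63 × 100 = 132.168.

132.17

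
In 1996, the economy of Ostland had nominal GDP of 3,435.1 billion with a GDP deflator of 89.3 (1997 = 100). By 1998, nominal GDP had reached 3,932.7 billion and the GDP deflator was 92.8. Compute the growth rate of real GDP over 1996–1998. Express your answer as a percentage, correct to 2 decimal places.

Real GDP 1996 = 3435.1 / 0.893 = 3846.70.
Real GDP 1998 = 3932.7 / 0.928 = 4237.82.
Real growth = 4237.82 / 3846.70 − 1 = 0.1017.

10.17%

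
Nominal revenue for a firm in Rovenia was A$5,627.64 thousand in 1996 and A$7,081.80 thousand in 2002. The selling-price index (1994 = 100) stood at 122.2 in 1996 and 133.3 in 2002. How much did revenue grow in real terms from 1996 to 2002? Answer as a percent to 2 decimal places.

15.36%

Real revenue 1996 = 5627.64 / 1.222 = 4605.27.
Real revenue 2002 = 7081.80 / 1.333 = 5312.68.
Real growth = 5312.68 / 4605.27 − 1 = 0.1536.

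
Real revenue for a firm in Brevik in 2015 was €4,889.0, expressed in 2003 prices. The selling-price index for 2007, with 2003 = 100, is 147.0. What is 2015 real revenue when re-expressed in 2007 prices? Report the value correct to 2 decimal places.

Real revenue in 2007 prices = Real revenue in 2003 prices × (P_2007/P_2003) = 4889.0 × 1.470 = 7186.83.

€7,186.83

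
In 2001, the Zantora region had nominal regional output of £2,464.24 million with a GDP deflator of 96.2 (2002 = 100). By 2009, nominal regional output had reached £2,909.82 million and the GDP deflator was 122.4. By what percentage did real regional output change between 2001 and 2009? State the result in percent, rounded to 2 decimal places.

-7.19%

Real regional output 2001 = 2464.24 / 0.962 = 2561.58.
Real regional output 2009 = 2909.82 / 1.224 = 2377.30.
Real growth = 2377.30 / 2561.58 − 1 = -0.0719.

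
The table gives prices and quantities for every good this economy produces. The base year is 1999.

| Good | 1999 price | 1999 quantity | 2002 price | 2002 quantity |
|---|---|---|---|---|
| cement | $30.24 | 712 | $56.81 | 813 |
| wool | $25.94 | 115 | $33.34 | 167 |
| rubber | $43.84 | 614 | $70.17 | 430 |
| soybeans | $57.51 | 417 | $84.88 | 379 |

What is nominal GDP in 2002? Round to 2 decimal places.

$114096.93

Nominal GDP 2002 = Σ (p_2002 × q_2002) = 56.81·813 + 33.34·167 + 70.17·430 + 84.88·379 = 114096.93.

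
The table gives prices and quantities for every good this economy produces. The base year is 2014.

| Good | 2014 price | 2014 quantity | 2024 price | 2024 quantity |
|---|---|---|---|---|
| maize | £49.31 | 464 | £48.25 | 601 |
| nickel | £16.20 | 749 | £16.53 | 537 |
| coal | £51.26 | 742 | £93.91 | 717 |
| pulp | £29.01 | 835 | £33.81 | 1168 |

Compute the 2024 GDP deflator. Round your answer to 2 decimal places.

Nominal GDP 2024 = 48.25·601 + 16.53·537 + 93.91·717 + 33.81·1168 = 144698.41.
Real GDP 2024 (at 2014 prices) = 49.31·601 + 16.20·537 + 51.26·717 + 29.01·1168 = 108971.81.
Deflator = Nominal/Real × 100 = 144698.41/108971.81 × 100 = 132.785.

132.79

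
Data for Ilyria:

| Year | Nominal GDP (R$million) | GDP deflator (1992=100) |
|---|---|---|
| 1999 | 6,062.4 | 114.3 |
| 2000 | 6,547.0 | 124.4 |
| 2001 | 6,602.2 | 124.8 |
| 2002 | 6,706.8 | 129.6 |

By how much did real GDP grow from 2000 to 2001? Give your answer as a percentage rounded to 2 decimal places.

0.52%

Real GDP 2000 = 6547.0/1.244 = 5262.86.
Real GDP 2001 = 6602.2/1.248 = 5290.22.
Change = 5290.22/5262.86 − 1 = 0.0052.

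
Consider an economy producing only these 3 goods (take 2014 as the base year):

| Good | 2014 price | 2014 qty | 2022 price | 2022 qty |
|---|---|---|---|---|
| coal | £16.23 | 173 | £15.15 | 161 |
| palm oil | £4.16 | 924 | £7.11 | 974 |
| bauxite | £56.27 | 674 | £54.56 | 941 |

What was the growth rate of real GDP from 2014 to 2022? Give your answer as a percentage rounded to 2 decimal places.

Real GDP 2014 = Nominal GDP 2014 = 16.23·173 + 4.16·924 + 56.27·674 = 44577.61.
Real GDP 2022 (at 2014 prices) = 16.23·161 + 4.16·974 + 56.27·941 = 59614.94.
Real growth = 59614.94/44577.61 − 1 = 0.3373.

33.73%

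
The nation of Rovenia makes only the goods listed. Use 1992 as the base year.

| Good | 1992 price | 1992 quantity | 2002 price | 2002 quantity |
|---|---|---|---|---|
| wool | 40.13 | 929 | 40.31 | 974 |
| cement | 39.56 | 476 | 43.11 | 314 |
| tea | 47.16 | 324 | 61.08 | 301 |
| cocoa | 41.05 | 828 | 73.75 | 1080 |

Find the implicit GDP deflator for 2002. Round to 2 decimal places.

137.07

Nominal GDP 2002 = 40.31·974 + 43.11·314 + 61.08·301 + 73.75·1080 = 150833.56.
Real GDP 2002 (at 1992 prices) = 40.13·974 + 39.56·314 + 47.16·301 + 41.05·1080 = 110037.62.
Deflator = Nominal/Real × 100 = 150833.56/110037.62 × 100 = 137.075.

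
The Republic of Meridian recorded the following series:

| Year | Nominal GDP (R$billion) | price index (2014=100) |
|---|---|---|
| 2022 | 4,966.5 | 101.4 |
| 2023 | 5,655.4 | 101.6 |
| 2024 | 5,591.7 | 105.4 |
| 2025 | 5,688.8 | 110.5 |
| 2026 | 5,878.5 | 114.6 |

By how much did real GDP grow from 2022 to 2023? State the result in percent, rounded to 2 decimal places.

13.65%

Real GDP 2022 = 4966.5/1.014 = 4897.93.
Real GDP 2023 = 5655.4/1.016 = 5566.34.
Change = 5566.34/4897.93 − 1 = 0.1365.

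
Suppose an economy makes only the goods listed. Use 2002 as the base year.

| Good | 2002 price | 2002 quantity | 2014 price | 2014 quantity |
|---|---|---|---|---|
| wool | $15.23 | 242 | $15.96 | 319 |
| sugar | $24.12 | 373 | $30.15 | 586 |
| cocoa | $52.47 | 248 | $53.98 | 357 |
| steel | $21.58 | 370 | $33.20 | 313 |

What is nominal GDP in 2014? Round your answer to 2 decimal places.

$52421.60

Nominal GDP 2014 = Σ (p_2014 × q_2014) = 15.96·319 + 30.15·586 + 53.98·357 + 33.20·313 = 52421.60.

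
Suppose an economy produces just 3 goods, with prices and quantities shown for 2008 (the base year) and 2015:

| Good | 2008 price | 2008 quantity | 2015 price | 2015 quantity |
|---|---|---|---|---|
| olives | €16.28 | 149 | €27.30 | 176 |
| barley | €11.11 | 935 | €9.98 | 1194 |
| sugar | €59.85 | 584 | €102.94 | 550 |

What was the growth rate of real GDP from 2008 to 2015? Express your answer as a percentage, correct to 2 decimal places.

Real GDP 2008 = Nominal GDP 2008 = 16.28·149 + 11.11·935 + 59.85·584 = 47765.97.
Real GDP 2015 (at 2008 prices) = 16.28·176 + 11.11·1194 + 59.85·550 = 49048.12.
Real growth = 49048.12/47765.97 − 1 = 0.0268.

2.68%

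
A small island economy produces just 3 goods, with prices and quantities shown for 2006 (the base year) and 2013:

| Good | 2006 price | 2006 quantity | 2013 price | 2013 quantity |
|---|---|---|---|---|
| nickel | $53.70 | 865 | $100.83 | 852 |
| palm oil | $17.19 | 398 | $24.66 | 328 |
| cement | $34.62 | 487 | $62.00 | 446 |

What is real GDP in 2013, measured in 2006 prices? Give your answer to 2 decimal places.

$66831.24

Real GDP 2013 = Σ (p_2006 × q_2013) = 53.70·852 + 17.19·328 + 34.62·446 = 66831.24.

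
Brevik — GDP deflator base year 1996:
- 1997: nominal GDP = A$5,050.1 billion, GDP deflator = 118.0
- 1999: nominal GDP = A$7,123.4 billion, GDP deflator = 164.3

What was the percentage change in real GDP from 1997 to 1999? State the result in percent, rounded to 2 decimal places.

1.31%

Real GDP 1997 = 5050.1 / 1.180 = 4279.75.
Real GDP 1999 = 7123.4 / 1.643 = 4335.61.
Real growth = 4335.61 / 4279.75 − 1 = 0.0131.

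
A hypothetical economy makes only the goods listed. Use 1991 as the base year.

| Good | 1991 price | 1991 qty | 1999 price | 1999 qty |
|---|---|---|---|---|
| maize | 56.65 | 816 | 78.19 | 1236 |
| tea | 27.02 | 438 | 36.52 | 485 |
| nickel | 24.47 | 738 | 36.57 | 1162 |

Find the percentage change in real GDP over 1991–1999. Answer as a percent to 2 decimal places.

46.56%

Real GDP 1991 = Nominal GDP 1991 = 56.65·816 + 27.02·438 + 24.47·738 = 76120.02.
Real GDP 1999 (at 1991 prices) = 56.65·1236 + 27.02·485 + 24.47·1162 = 111558.24.
Real growth = 111558.24/76120.02 − 1 = 0.4656.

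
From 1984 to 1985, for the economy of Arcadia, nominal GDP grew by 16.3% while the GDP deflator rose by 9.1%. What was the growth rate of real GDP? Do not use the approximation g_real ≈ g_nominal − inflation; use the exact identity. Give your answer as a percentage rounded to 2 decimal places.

(1 + g_nom) = (1 + g_real)(1 + π), so g_real = 1.1630 / 1.0910 − 1 = 0.06599.

6.60%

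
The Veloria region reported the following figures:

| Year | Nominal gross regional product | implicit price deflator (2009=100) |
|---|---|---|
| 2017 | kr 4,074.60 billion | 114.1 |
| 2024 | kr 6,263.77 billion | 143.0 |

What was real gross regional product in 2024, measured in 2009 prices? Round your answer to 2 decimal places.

kr 4,380.26 billion

Real gross regional product = Nominal / (implicit price deflator/100) = 6263.77 / 1.430 = 4380.26.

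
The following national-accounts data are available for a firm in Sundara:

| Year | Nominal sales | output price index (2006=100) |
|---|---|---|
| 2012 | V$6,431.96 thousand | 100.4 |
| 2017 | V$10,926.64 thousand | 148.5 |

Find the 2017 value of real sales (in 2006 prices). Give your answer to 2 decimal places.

V$7,358.01 thousand

Real sales = Nominal / (output price index/100) = 10926.64 / 1.485 = 7358.01.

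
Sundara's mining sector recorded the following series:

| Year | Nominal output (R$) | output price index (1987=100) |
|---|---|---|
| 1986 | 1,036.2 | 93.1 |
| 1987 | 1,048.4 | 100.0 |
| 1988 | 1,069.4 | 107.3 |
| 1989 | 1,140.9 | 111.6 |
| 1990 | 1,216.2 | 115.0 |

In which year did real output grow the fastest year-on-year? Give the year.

1990

1987: real = 1048.4/1.000 = 1048.40; growth vs 1986 (1113.00) = -5.80%.
1988: real = 1069.4/1.073 = 996.64; growth vs 1987 (1048.40) = -4.94%.
1989: real = 1140.9/1.116 = 1022.31; growth vs 1988 (996.64) = 2.58%.
1990: real = 1216.2/1.150 = 1057.57; growth vs 1989 (1022.31) = 3.45%.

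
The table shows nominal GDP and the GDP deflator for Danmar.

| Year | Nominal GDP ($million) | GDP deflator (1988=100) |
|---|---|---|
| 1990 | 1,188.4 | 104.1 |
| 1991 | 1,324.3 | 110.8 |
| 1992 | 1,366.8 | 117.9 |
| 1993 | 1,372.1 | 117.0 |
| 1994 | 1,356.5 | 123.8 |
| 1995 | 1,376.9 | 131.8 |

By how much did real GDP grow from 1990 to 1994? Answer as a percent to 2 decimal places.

Real GDP 1990 = 1188.4/1.041 = 1141.59.
Real GDP 1994 = 1356.5/1.238 = 1095.72.
Change = 1095.72/1141.59 − 1 = -0.0402.

-4.02%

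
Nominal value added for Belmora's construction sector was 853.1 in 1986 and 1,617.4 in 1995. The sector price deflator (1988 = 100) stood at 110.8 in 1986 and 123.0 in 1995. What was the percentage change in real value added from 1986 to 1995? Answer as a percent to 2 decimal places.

Deflate each year: 1986 → 853.1/1.108 = 769.95; 1995 → 1617.4/1.230 = 1314.96.
So real value added changed by 1314.96/769.95 − 1 = 0.7079, i.e. 70.79%.

70.79%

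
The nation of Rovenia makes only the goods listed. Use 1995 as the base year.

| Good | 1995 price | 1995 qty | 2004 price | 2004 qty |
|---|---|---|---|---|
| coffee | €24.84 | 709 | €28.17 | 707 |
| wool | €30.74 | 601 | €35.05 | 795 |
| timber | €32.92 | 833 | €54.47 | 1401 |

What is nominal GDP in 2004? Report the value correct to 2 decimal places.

€124093.41

Nominal GDP 2004 = Σ (p_2004 × q_2004) = 28.17·707 + 35.05·795 + 54.47·1401 = 124093.41.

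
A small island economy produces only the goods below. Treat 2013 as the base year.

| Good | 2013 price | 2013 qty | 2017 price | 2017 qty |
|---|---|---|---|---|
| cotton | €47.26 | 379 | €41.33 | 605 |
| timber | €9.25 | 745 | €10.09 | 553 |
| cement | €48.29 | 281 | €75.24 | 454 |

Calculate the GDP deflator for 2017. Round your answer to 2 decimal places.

116.38

Nominal GDP 2017 = 41.33·605 + 10.09·553 + 75.24·454 = 64743.38.
Real GDP 2017 (at 2013 prices) = 47.26·605 + 9.25·553 + 48.29·454 = 55631.21.
Deflator = Nominal/Real × 100 = 64743.38/55631.21 × 100 = 116.380.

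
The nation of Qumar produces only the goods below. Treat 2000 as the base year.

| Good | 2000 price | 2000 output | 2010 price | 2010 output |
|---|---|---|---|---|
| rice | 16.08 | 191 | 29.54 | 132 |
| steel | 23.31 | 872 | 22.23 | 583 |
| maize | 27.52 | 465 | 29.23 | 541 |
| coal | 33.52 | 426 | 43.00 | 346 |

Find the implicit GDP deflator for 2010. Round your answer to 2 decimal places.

Nominal GDP 2010 = 29.54·132 + 22.23·583 + 29.23·541 + 43.00·346 = 47550.80.
Real GDP 2010 (at 2000 prices) = 16.08·132 + 23.31·583 + 27.52·541 + 33.52·346 = 42198.53.
Deflator = Nominal/Real × 100 = 47550.80/42198.53 × 100 = 112.684.

112.68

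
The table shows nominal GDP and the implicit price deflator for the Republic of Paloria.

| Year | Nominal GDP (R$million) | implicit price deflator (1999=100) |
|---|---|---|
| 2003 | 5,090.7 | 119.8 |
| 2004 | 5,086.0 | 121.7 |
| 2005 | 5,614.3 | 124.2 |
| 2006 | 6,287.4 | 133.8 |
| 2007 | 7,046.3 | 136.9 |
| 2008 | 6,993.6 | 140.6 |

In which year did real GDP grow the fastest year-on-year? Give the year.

2004: real = 5086.0/1.217 = 4179.13; growth vs 2003 (4249.33) = -1.65%.
2005: real = 5614.3/1.242 = 4520.37; growth vs 2004 (4179.13) = 8.17%.
2006: real = 6287.4/1.338 = 4699.10; growth vs 2005 (4520.37) = 3.95%.
2007: real = 7046.3/1.369 = 5147.04; growth vs 2006 (4699.10) = 9.53%.
2008: real = 6993.6/1.406 = 4974.11; growth vs 2007 (5147.04) = -3.36%.

2007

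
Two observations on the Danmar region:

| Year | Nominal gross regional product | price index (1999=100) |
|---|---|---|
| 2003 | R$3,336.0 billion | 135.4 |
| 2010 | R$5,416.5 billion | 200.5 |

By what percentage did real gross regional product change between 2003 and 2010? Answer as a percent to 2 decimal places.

9.65%

Deflate each year: 2003 → 3336.0/1.354 = 2463.81; 2010 → 5416.5/2.005 = 2701.50.
So real gross regional product changed by 2701.50/2463.81 − 1 = 0.0965, i.e. 9.65%.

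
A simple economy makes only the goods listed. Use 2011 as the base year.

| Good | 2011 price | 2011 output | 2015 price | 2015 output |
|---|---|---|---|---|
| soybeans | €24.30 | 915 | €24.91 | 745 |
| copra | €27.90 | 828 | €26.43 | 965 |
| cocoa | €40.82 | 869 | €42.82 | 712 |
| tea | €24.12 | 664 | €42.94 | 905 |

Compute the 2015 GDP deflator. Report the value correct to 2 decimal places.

118.24

Nominal GDP 2015 = 24.91·745 + 26.43·965 + 42.82·712 + 42.94·905 = 113411.44.
Real GDP 2015 (at 2011 prices) = 24.30·745 + 27.90·965 + 40.82·712 + 24.12·905 = 95919.44.
Deflator = Nominal/Real × 100 = 113411.44/95919.44 × 100 = 118.236.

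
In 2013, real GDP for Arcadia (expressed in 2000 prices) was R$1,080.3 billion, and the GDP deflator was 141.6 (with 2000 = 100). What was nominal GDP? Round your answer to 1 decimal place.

R$1,529.7 billion

Nominal GDP = Real × (GDP deflator/100) = 1080.3 × 1.416 = 1529.70.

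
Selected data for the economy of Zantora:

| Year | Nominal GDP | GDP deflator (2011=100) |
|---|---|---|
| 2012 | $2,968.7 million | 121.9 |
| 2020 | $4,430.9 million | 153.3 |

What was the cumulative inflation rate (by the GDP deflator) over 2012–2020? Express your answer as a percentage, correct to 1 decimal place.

Price-level change = 153.3 / 121.9 − 1 = 0.2576.

25.8%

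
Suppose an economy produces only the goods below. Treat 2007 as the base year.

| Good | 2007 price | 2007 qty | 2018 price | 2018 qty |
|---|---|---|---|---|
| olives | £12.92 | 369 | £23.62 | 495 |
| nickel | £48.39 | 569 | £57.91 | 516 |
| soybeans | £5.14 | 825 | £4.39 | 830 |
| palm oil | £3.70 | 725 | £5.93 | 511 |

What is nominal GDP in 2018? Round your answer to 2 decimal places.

Nominal GDP 2018 = Σ (p_2018 × q_2018) = 23.62·495 + 57.91·516 + 4.39·830 + 5.93·511 = 48247.39.

£48247.39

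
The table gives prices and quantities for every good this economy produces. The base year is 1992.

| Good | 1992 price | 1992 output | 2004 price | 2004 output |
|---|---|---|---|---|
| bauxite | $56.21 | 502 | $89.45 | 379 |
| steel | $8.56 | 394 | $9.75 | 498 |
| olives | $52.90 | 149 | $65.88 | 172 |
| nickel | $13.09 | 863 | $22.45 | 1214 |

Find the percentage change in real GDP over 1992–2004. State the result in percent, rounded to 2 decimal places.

-0.42%

Real GDP 1992 = Nominal GDP 1992 = 56.21·502 + 8.56·394 + 52.90·149 + 13.09·863 = 50768.83.
Real GDP 2004 (at 1992 prices) = 56.21·379 + 8.56·498 + 52.90·172 + 13.09·1214 = 50556.53.
Real growth = 50556.53/50768.83 − 1 = -0.0042.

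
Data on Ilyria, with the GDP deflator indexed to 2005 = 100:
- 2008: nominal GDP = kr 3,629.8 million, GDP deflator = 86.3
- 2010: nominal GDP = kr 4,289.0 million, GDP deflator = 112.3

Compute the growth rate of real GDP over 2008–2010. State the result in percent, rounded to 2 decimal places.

Real GDP 2008 = 3629.8 / 0.863 = 4206.03.
Real GDP 2010 = 4289.0 / 1.123 = 3819.23.
Real growth = 3819.23 / 4206.03 − 1 = -0.0920.

-9.20%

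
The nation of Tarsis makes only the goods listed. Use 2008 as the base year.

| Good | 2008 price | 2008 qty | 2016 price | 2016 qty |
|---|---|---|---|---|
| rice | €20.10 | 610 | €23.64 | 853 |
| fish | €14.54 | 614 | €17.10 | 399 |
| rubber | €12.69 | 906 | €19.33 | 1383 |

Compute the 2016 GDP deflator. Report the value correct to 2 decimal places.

132.65

Nominal GDP 2016 = 23.64·853 + 17.10·399 + 19.33·1383 = 53721.21.
Real GDP 2016 (at 2008 prices) = 20.10·853 + 14.54·399 + 12.69·1383 = 40497.03.
Deflator = Nominal/Real × 100 = 53721.21/40497.03 × 100 = 132.655.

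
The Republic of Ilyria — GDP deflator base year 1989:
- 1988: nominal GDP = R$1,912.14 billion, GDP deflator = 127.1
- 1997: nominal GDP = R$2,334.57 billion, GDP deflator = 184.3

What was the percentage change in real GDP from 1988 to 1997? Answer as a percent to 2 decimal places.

-15.80%

Deflate each year: 1988 → 1912.14/1.271 = 1504.44; 1997 → 2334.57/1.843 = 1266.72.
So real GDP changed by 1266.72/1504.44 − 1 = -0.1580, i.e. -15.80%.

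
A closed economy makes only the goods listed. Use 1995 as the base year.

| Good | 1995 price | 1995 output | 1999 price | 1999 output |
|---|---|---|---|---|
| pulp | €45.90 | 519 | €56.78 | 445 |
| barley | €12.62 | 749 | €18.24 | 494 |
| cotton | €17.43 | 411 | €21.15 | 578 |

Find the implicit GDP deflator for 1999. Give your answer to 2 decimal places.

Nominal GDP 1999 = 56.78·445 + 18.24·494 + 21.15·578 = 46502.36.
Real GDP 1999 (at 1995 prices) = 45.90·445 + 12.62·494 + 17.43·578 = 36734.32.
Deflator = Nominal/Real × 100 = 46502.36/36734.32 × 100 = 126.591.

126.59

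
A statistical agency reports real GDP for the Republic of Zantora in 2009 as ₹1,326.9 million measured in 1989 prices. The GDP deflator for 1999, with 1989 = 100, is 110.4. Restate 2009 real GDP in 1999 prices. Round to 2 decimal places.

Real GDP in 1999 prices = Real GDP in 1989 prices × (P_1999/P_1989) = 1326.9 × 1.104 = 1464.90.

₹1,464.90 million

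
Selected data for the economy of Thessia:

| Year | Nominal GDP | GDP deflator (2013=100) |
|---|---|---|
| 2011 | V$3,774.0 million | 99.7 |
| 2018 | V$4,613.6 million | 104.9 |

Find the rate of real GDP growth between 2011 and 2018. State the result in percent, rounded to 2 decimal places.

16.19%

Real GDP 2011 = 3774.0 / 0.997 = 3785.36.
Real GDP 2018 = 4613.6 / 1.049 = 4398.09.
Real growth = 4398.09 / 3785.36 − 1 = 0.1619.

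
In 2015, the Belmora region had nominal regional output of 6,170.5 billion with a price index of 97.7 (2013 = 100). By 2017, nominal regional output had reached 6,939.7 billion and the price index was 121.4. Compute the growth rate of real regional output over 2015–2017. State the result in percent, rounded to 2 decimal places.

Deflate each year: 2015 → 6170.5/0.977 = 6315.76; 2017 → 6939.7/1.214 = 5716.39.
So real regional output changed by 5716.39/6315.76 − 1 = -0.0949, i.e. -9.49%.

-9.49%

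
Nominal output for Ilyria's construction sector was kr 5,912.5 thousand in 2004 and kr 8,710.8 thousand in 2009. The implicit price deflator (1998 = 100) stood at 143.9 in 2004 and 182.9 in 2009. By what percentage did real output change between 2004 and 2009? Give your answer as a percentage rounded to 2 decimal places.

Deflate each year: 2004 → 5912.5/1.439 = 4108.76; 2009 → 8710.8/1.829 = 4762.60.
So real output changed by 4762.60/4108.76 − 1 = 0.1591, i.e. 15.91%.

15.91%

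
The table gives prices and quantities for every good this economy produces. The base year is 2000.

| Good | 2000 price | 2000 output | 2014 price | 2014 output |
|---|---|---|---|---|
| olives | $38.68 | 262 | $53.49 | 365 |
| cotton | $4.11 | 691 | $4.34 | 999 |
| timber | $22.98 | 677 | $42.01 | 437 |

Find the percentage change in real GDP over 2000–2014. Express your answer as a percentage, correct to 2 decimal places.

-0.93%

Real GDP 2000 = Nominal GDP 2000 = 38.68·262 + 4.11·691 + 22.98·677 = 28531.63.
Real GDP 2014 (at 2000 prices) = 38.68·365 + 4.11·999 + 22.98·437 = 28266.35.
Real growth = 28266.35/28531.63 − 1 = -0.0093.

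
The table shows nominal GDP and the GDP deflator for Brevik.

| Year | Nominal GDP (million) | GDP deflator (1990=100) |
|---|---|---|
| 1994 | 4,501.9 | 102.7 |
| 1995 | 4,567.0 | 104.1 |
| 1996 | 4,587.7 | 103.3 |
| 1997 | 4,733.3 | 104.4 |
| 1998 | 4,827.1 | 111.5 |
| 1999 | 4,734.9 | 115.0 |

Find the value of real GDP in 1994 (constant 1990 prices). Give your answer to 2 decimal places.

Real GDP 1994 = 4501.9 / 1.027 = 4383.54.

4,383.54 million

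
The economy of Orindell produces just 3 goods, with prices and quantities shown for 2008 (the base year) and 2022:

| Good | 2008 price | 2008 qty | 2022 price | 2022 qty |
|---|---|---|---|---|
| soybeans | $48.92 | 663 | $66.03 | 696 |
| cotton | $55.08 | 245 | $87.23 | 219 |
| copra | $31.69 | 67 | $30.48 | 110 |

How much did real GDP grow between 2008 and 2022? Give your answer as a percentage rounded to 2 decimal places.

Real GDP 2008 = Nominal GDP 2008 = 48.92·663 + 55.08·245 + 31.69·67 = 48051.79.
Real GDP 2022 (at 2008 prices) = 48.92·696 + 55.08·219 + 31.69·110 = 49596.74.
Real growth = 49596.74/48051.79 − 1 = 0.0322.

3.22%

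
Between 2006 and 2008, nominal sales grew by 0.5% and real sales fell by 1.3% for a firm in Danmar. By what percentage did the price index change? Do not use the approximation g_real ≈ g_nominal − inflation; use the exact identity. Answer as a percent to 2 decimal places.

(1 + g_nom) = (1 + g_real)(1 + π), so π = 1.0050 / 0.9870 − 1 = 0.01824.

1.82%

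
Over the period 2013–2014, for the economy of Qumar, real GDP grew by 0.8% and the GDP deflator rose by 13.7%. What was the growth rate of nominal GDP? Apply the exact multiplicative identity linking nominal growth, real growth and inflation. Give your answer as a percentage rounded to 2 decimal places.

(1 + g_nom) = (1 + g_real)(1 + π) = 1.0080 × 1.1370 = 1.14610.

14.61%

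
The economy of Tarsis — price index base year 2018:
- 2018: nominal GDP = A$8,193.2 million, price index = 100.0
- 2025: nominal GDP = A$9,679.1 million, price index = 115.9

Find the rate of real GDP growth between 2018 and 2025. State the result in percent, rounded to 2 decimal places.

1.93%

Real GDP 2018 = 8193.2 / 1.000 = 8193.20.
Real GDP 2025 = 9679.1 / 1.159 = 8351.25.
Real growth = 8351.25 / 8193.20 − 1 = 0.0193.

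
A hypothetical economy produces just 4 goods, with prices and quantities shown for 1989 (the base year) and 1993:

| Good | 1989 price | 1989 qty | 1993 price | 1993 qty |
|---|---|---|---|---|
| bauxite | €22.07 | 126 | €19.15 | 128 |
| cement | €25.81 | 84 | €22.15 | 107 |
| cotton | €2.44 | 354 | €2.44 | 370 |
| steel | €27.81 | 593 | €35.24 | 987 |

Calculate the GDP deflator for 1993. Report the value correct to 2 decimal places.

Nominal GDP 1993 = 19.15·128 + 22.15·107 + 2.44·370 + 35.24·987 = 40505.93.
Real GDP 1993 (at 1989 prices) = 22.07·128 + 25.81·107 + 2.44·370 + 27.81·987 = 33937.90.
Deflator = Nominal/Real × 100 = 40505.93/33937.90 × 100 = 119.353.

119.35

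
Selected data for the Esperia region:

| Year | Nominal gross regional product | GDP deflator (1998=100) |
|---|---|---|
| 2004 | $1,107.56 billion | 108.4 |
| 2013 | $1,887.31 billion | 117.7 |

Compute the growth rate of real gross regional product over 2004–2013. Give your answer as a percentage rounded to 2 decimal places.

56.94%

Deflate each year: 2004 → 1107.56/1.084 = 1021.73; 2013 → 1887.31/1.177 = 1603.49.
So real gross regional product changed by 1603.49/1021.73 − 1 = 0.5694, i.e. 56.94%.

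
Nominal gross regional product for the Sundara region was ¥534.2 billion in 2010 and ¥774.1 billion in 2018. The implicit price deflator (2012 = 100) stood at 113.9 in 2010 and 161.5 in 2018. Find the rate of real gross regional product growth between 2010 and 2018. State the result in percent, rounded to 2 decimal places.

2.20%

Deflate each year: 2010 → 534.2/1.139 = 469.01; 2018 → 774.1/1.615 = 479.32.
So real gross regional product changed by 479.32/469.01 − 1 = 0.0220, i.e. 2.20%.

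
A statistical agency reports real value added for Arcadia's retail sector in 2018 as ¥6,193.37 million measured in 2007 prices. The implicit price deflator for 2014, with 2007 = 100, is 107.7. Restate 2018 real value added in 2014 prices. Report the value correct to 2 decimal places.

¥6,670.26 million

Real value added in 2014 prices = Real value added in 2007 prices × (P_2014/P_2007) = 6193.37 × 1.077 = 6670.26.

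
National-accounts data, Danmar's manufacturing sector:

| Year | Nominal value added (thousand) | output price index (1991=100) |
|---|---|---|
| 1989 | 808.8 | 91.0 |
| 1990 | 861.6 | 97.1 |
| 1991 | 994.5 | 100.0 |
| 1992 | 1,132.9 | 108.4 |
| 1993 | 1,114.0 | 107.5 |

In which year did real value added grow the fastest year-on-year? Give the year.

1990: real = 861.6/0.971 = 887.33; growth vs 1989 (888.79) = -0.16%.
1991: real = 994.5/1.000 = 994.50; growth vs 1990 (887.33) = 12.08%.
1992: real = 1132.9/1.084 = 1045.11; growth vs 1991 (994.50) = 5.09%.
1993: real = 1114.0/1.075 = 1036.28; growth vs 1992 (1045.11) = -0.84%.

1991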